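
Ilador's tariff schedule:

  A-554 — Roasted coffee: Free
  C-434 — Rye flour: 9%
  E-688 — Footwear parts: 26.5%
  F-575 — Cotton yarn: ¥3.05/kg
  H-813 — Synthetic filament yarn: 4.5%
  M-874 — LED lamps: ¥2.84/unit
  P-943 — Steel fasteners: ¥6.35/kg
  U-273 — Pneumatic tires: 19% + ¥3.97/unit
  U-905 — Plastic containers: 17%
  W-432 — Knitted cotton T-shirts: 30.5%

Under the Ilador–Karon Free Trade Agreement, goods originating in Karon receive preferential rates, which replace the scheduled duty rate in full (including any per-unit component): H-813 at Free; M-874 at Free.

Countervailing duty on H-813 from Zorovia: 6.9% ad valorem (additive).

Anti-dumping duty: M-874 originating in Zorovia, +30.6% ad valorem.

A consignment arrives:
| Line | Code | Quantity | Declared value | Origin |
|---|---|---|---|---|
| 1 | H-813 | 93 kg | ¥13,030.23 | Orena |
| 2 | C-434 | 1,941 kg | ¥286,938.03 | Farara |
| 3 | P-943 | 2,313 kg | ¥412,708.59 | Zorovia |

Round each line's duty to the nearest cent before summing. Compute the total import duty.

¥41,098.33

Line 1 (H-813, Orena, 93 kg, ¥13,030.23):
Base rate for H-813 is 4.5%.
H-813 has an FTA preferential rate, but origin Orena is not Karon; base rate stands.
The additional-duty order on H-813 targets Zorovia, not Orena; it does not apply.
Duty = ¥13,030.23 × 4.5% = ¥586.36.
Line 2 (C-434, Farara, 1,941 kg, ¥286,938.03):
Base rate for C-434 is 9%.
Duty = ¥286,938.03 × 9% = ¥25,824.42.
Line 3 (P-943, Zorovia, 2,313 kg, ¥412,708.59):
Base rate for P-943 is ¥6.35/kg.
Duty = 2,313 × ¥6.35 = ¥14,687.55.
Total = ¥586.36 + ¥25,824.42 + ¥14,687.55 = ¥41,098.33.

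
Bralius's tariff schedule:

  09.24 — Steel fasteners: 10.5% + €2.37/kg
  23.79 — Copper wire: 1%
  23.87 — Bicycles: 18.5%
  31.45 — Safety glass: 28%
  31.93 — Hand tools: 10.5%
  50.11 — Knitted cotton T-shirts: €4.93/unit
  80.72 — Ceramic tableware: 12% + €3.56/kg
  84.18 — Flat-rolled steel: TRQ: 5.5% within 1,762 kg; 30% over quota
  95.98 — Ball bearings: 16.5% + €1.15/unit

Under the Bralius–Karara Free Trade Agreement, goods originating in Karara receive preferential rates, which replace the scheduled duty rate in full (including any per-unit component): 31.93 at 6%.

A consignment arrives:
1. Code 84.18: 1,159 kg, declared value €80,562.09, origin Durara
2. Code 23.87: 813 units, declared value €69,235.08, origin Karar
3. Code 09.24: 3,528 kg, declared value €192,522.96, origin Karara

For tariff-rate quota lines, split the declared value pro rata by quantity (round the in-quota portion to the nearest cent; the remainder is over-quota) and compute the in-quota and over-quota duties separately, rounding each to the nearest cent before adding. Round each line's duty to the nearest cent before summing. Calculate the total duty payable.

€45,815.67

Line 1 (84.18, Durara, 1,159 kg, €80,562.09):
Code 84.18 is under a tariff-rate quota (threshold 1,762 kg). Quantity 1,159 kg is within the quota, so the in-quota rate 5.5% applies to the full value.
Duty = €80,562.09 × 5.5% = €4,430.91.
Line 2 (23.87, Karar, 813 units, €69,235.08):
Base rate for 23.87 is 18.5%.
Duty = €69,235.08 × 18.5% = €12,808.49.
Line 3 (09.24, Karara, 3,528 kg, €192,522.96):
Base rate for 09.24 is 10.5% + €2.37/kg.
Origin Karara is the FTA partner but 09.24 is not on the preference list; base rate stands.
Duty = €192,522.96 × 10.5% + 3,528 × €2.37 = €28,576.27.
Total = €4,430.91 + €12,808.49 + €28,576.27 = €45,815.67.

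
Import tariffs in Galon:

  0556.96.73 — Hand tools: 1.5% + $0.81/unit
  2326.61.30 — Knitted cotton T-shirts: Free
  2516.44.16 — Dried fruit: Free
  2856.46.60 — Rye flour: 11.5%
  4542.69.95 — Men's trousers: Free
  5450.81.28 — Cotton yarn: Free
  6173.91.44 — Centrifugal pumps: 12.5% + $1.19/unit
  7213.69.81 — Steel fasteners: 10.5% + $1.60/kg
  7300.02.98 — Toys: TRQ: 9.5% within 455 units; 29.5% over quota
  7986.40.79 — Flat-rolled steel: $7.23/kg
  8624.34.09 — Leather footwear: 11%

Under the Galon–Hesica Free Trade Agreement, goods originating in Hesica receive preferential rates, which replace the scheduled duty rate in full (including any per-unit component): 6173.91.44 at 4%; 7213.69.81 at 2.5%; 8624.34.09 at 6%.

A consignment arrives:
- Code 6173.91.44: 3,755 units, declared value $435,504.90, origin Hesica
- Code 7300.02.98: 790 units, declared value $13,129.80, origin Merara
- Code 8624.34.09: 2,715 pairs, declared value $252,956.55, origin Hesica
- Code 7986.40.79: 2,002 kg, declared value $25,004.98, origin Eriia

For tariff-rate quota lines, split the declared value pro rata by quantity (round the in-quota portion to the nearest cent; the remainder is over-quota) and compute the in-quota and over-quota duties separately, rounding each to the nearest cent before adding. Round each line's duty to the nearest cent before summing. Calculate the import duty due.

Line 1 (6173.91.44, Hesica, 3,755 units, $435,504.90):
Base rate for 6173.91.44 is 12.5% + $1.19/unit.
Origin Hesica qualifies under the Galon–Hesica agreement and 6173.91.44 is covered: preferential rate 4% applies instead.
Duty = $435,504.90 × 4% = $17,420.20.
Line 2 (7300.02.98, Merara, 790 units, $13,129.80):
Code 7300.02.98 is under a tariff-rate quota (threshold 455 units). In-quota: 455 units at 9.5%; over-quota: 335 units at 29.5%.
Pro-rata value split: in-quota = $13,129.80 × 455/790 = $7,562.10; over-quota = $13,129.80 − $7,562.10 = $5,567.70.
In-quota duty = $7,562.10 × 9.5% = $718.40. Over-quota duty = $5,567.70 × 29.5% = $1,642.47.
Line duty = $718.40 + $1,642.47 = $2,360.87.
Line 3 (8624.34.09, Hesica, 2,715 pairs, $252,956.55):
Base rate for 8624.34.09 is 11%.
Origin Hesica qualifies under the Galon–Hesica agreement and 8624.34.09 is covered: preferential rate 6% applies instead.
Duty = $252,956.55 × 6% = $15,177.39.
Line 4 (7986.40.79, Eriia, 2,002 kg, $25,004.98):
Base rate for 7986.40.79 is $7.23/kg.
Duty = 2,002 × $7.23 = $14,474.46.
Total = $17,420.20 + $2,360.87 + $15,177.39 + $14,474.46 = $49,432.92.

$49,432.92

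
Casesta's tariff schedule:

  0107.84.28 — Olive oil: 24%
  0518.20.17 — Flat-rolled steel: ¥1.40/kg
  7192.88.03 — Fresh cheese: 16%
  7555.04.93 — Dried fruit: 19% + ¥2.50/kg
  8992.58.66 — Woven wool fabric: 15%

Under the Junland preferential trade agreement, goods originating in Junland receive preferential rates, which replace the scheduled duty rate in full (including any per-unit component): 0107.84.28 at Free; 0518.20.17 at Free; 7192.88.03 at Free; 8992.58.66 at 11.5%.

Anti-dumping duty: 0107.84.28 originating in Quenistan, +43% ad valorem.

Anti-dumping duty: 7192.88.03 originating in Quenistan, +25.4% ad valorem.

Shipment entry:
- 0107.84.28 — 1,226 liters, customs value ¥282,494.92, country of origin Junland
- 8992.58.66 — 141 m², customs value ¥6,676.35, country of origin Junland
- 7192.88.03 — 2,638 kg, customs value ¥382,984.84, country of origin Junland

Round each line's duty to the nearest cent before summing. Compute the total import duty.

Line 1 (0107.84.28, Junland, 1,226 liters, ¥282,494.92):
Base rate for 0107.84.28 is 24%.
Origin Junland qualifies under the Casesta–Junland agreement and 0107.84.28 is covered: preferential rate Free applies instead.
The additional-duty order on 0107.84.28 targets Quenistan, not Junland; it does not apply.
Duty = ¥282,494.92 × 0% = ¥0.00.
Line 2 (8992.58.66, Junland, 141 m², ¥6,676.35):
Base rate for 8992.58.66 is 15%.
Origin Junland qualifies under the Casesta–Junland agreement and 8992.58.66 is covered: preferential rate 11.5% applies instead.
Duty = ¥6,676.35 × 11.5% = ¥767.78.
Line 3 (7192.88.03, Junland, 2,638 kg, ¥382,984.84):
Base rate for 7192.88.03 is 16%.
Origin Junland qualifies under the Casesta–Junland agreement and 7192.88.03 is covered: preferential rate Free applies instead.
The additional-duty order on 7192.88.03 targets Quenistan, not Junland; it does not apply.
Duty = ¥382,984.84 × 0% = ¥0.00.
Total = ¥0.00 + ¥767.78 + ¥0.00 = ¥767.78.

¥767.78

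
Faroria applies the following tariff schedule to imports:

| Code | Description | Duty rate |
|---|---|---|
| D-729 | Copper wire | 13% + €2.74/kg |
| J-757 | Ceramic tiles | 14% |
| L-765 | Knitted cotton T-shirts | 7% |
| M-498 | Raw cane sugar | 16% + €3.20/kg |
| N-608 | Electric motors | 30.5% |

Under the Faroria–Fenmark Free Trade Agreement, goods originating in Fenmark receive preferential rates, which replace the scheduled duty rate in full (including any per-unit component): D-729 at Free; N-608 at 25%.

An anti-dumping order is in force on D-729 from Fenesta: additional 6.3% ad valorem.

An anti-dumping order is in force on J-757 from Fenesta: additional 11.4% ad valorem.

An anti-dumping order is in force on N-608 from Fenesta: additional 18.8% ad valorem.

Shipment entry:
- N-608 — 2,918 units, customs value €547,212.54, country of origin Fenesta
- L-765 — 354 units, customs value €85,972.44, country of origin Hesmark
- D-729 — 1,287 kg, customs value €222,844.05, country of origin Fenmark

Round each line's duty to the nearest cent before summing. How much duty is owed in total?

€275,793.85

Line 1 (N-608, Fenesta, 2,918 units, €547,212.54):
Base rate for N-608 is 30.5%.
N-608 has an FTA preferential rate, but origin Fenesta is not Fenmark; base rate stands.
Additional duty on N-608 from Fenesta: +18.8%. Applied ad valorem rate: 30.5% + 18.8% = 49.3%.
Duty = €547,212.54 × 49.3% = €269,775.78.
Line 2 (L-765, Hesmark, 354 units, €85,972.44):
Base rate for L-765 is 7%.
Duty = €85,972.44 × 7% = €6,018.07.
Line 3 (D-729, Fenmark, 1,287 kg, €222,844.05):
Base rate for D-729 is 13% + €2.74/kg.
Origin Fenmark qualifies under the Faroria–Fenmark agreement and D-729 is covered: preferential rate Free applies instead.
The additional-duty order on D-729 targets Fenesta, not Fenmark; it does not apply.
Duty = €222,844.05 × 0% = €0.00.
Total = €269,775.78 + €6,018.07 + €0.00 = €275,793.85.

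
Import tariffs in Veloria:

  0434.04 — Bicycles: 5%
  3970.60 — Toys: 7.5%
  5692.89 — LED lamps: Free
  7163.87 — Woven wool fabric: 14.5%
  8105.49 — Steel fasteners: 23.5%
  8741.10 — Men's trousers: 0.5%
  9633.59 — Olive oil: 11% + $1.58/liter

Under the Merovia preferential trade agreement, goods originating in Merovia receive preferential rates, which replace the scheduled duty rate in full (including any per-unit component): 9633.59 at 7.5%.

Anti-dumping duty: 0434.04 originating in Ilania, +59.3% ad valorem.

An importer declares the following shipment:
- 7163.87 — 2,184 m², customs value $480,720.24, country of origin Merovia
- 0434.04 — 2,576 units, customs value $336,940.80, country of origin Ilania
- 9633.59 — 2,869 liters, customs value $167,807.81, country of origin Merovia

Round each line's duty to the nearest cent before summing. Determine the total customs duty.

Line 1 (7163.87, Merovia, 2,184 m², $480,720.24):
Base rate for 7163.87 is 14.5%.
Origin Merovia is the FTA partner but 7163.87 is not on the preference list; base rate stands.
Duty = $480,720.24 × 14.5% = $69,704.43.
Line 2 (0434.04, Ilania, 2,576 units, $336,940.80):
Base rate for 0434.04 is 5%.
Additional duty on 0434.04 from Ilania: +59.3%. Applied ad valorem rate: 5% + 59.3% = 64.3%.
Duty = $336,940.80 × 64.3% = $216,652.93.
Line 3 (9633.59, Merovia, 2,869 liters, $167,807.81):
Base rate for 9633.59 is 11% + $1.58/liter.
Origin Merovia qualifies under the Veloria–Merovia agreement and 9633.59 is covered: preferential rate 7.5% applies instead.
Duty = $167,807.81 × 7.5% = $12,585.59.
Total = $69,704.43 + $216,652.93 + $12,585.59 = $298,942.95.

$298,942.95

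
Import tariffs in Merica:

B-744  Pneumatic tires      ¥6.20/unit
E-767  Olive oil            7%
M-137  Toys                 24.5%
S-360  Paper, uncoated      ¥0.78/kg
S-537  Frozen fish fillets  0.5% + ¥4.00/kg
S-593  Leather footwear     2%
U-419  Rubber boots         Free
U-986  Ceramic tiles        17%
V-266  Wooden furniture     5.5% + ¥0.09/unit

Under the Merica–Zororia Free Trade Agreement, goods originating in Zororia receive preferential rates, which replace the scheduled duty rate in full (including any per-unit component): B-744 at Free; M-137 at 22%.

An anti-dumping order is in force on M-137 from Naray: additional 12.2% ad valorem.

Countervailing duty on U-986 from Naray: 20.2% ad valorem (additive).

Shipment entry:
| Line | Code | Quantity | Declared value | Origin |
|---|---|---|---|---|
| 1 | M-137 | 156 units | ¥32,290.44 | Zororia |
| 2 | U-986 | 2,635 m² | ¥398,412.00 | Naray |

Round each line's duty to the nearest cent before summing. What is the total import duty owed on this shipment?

¥155,313.16

Line 1 (M-137, Zororia, 156 units, ¥32,290.44):
Base rate for M-137 is 24.5%.
Origin Zororia qualifies under the Merica–Zororia agreement and M-137 is covered: preferential rate 22% applies instead.
The additional-duty order on M-137 targets Naray, not Zororia; it does not apply.
Duty = ¥32,290.44 × 22% = ¥7,103.90.
Line 2 (U-986, Naray, 2,635 m², ¥398,412.00):
Base rate for U-986 is 17%.
Additional duty on U-986 from Naray: +20.2%. Applied ad valorem rate: 17% + 20.2% = 37.2%.
Duty = ¥398,412.00 × 37.2% = ¥148,209.26.
Total = ¥7,103.90 + ¥148,209.26 = ¥155,313.16.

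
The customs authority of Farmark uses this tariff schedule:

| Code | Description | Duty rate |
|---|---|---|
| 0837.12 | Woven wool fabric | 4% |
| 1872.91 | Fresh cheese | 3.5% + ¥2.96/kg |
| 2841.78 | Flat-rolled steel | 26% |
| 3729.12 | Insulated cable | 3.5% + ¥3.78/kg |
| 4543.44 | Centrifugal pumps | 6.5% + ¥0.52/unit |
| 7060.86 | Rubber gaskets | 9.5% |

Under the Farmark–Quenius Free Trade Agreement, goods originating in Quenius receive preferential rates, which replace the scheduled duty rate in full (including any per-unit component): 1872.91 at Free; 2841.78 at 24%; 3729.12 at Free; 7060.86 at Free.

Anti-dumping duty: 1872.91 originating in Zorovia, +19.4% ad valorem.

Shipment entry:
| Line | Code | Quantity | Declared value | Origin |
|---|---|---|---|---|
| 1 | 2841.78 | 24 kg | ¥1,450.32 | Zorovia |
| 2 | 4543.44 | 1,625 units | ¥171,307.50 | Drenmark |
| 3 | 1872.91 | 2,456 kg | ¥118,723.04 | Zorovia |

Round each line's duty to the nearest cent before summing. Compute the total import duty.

Line 1 (2841.78, Zorovia, 24 kg, ¥1,450.32):
Base rate for 2841.78 is 26%.
2841.78 has an FTA preferential rate, but origin Zorovia is not Quenius; base rate stands.
Duty = ¥1,450.32 × 26% = ¥377.08.
Line 2 (4543.44, Drenmark, 1,625 units, ¥171,307.50):
Base rate for 4543.44 is 6.5% + ¥0.52/unit.
Duty = ¥171,307.50 × 6.5% + 1,625 × ¥0.52 = ¥11,979.99.
Line 3 (1872.91, Zorovia, 2,456 kg, ¥118,723.04):
Base rate for 1872.91 is 3.5% + ¥2.96/kg.
1872.91 has an FTA preferential rate, but origin Zorovia is not Quenius; base rate stands.
Additional duty on 1872.91 from Zorovia: +19.4%. Applied ad valorem rate: 3.5% + 19.4% = 22.9%.
Duty = ¥118,723.04 × 22.9% + 2,456 × ¥2.96 = ¥34,457.34.
Total = ¥377.08 + ¥11,979.99 + ¥34,457.34 = ¥46,814.41.

¥46,814.41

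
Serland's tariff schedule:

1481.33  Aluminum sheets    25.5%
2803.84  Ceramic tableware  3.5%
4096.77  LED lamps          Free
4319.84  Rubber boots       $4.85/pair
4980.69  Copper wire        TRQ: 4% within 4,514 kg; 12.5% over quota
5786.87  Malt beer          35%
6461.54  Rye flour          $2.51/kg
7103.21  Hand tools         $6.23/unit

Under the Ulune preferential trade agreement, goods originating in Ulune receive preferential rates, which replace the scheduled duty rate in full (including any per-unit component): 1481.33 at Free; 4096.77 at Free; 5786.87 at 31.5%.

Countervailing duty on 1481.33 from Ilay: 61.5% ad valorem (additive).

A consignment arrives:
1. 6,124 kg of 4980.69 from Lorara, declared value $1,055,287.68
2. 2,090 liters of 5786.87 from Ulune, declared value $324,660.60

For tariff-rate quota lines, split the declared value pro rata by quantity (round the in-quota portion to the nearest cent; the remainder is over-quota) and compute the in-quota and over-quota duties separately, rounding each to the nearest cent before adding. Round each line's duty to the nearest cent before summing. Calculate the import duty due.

Line 1 (4980.69, Lorara, 6,124 kg, $1,055,287.68):
Code 4980.69 is under a tariff-rate quota (threshold 4,514 kg). In-quota: 4,514 kg at 4%; over-quota: 1,610 kg at 12.5%.
Pro-rata value split: in-quota = $1,055,287.68 × 4,514/6,124 = $777,852.48; over-quota = $1,055,287.68 − $777,852.48 = $277,435.20.
In-quota duty = $777,852.48 × 4% = $31,114.10. Over-quota duty = $277,435.20 × 12.5% = $34,679.40.
Line duty = $31,114.10 + $34,679.40 = $65,793.50.
Line 2 (5786.87, Ulune, 2,090 liters, $324,660.60):
Base rate for 5786.87 is 35%.
Origin Ulune qualifies under the Serland–Ulune agreement and 5786.87 is covered: preferential rate 31.5% applies instead.
Duty = $324,660.60 × 31.5% = $102,268.09.
Total = $65,793.50 + $102,268.09 = $168,061.59.

$168,061.59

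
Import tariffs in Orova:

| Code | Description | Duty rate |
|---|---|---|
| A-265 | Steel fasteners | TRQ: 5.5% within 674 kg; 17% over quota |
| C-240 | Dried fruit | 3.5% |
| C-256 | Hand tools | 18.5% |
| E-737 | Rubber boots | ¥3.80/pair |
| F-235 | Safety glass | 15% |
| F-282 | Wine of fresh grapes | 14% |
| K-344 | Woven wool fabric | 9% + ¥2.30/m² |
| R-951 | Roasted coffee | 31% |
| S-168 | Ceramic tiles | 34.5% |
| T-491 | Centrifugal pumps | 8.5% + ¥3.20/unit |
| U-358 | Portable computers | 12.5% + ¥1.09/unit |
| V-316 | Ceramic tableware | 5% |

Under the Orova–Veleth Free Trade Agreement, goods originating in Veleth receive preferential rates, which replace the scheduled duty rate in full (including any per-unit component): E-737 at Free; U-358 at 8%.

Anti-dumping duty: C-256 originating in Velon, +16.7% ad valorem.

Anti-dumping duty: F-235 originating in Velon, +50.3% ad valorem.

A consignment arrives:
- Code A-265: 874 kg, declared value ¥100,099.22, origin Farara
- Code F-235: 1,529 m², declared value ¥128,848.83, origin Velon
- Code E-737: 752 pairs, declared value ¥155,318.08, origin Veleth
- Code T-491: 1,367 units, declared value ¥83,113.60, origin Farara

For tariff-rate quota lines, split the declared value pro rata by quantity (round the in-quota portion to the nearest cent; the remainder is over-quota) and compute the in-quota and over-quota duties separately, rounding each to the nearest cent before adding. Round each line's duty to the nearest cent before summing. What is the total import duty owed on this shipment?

Line 1 (A-265, Farara, 874 kg, ¥100,099.22):
Code A-265 is under a tariff-rate quota (threshold 674 kg). In-quota: 674 kg at 5.5%; over-quota: 200 kg at 17%.
Pro-rata value split: in-quota = ¥100,099.22 × 674/874 = ¥77,193.22; over-quota = ¥100,099.22 − ¥77,193.22 = ¥22,906.00.
In-quota duty = ¥77,193.22 × 5.5% = ¥4,245.63. Over-quota duty = ¥22,906.00 × 17% = ¥3,894.02.
Line duty = ¥4,245.63 + ¥3,894.02 = ¥8,139.65.
Line 2 (F-235, Velon, 1,529 m², ¥128,848.83):
Base rate for F-235 is 15%.
Additional duty on F-235 from Velon: +50.3%. Applied ad valorem rate: 15% + 50.3% = 65.3%.
Duty = ¥128,848.83 × 65.3% = ¥84,138.29.
Line 3 (E-737, Veleth, 752 pairs, ¥155,318.08):
Base rate for E-737 is ¥3.80/pair.
Origin Veleth qualifies under the Orova–Veleth agreement and E-737 is covered: preferential rate Free applies instead.
Duty = ¥155,318.08 × 0% = ¥0.00.
Line 4 (T-491, Farara, 1,367 units, ¥83,113.60):
Base rate for T-491 is 8.5% + ¥3.20/unit.
Duty = ¥83,113.60 × 8.5% + 1,367 × ¥3.20 = ¥11,439.06.
Total = ¥8,139.65 + ¥84,138.29 + ¥0.00 + ¥11,439.06 = ¥103,717.00.

¥103,717.00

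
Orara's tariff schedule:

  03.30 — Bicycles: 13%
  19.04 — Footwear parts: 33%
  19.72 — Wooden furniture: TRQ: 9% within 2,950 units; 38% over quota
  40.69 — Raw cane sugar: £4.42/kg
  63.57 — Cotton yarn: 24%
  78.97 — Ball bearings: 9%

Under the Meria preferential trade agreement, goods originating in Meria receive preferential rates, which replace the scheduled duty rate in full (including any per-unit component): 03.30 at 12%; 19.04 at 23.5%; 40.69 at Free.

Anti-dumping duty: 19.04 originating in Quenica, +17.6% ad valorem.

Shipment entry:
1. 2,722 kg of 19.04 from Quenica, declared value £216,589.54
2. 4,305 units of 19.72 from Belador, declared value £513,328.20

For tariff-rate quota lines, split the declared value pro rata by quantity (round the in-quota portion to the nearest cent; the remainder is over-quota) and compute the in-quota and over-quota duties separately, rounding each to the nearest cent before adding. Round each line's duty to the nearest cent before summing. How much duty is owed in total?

Line 1 (19.04, Quenica, 2,722 kg, £216,589.54):
Base rate for 19.04 is 33%.
19.04 has an FTA preferential rate, but origin Quenica is not Meria; base rate stands.
Additional duty on 19.04 from Quenica: +17.6%. Applied ad valorem rate: 33% + 17.6% = 50.6%.
Duty = £216,589.54 × 50.6% = £109,594.31.
Line 2 (19.72, Belador, 4,305 units, £513,328.20):
Code 19.72 is under a tariff-rate quota (threshold 2,950 units). In-quota: 2,950 units at 9%; over-quota: 1,355 units at 38%.
Pro-rata value split: in-quota = £513,328.20 × 2,950/4,305 = £351,758.00; over-quota = £513,328.20 − £351,758.00 = £161,570.20.
In-quota duty = £351,758.00 × 9% = £31,658.22. Over-quota duty = £161,570.20 × 38% = £61,396.68.
Line duty = £31,658.22 + £61,396.68 = £93,054.90.
Total = £109,594.31 + £93,054.90 = £202,649.21.

£202,649.21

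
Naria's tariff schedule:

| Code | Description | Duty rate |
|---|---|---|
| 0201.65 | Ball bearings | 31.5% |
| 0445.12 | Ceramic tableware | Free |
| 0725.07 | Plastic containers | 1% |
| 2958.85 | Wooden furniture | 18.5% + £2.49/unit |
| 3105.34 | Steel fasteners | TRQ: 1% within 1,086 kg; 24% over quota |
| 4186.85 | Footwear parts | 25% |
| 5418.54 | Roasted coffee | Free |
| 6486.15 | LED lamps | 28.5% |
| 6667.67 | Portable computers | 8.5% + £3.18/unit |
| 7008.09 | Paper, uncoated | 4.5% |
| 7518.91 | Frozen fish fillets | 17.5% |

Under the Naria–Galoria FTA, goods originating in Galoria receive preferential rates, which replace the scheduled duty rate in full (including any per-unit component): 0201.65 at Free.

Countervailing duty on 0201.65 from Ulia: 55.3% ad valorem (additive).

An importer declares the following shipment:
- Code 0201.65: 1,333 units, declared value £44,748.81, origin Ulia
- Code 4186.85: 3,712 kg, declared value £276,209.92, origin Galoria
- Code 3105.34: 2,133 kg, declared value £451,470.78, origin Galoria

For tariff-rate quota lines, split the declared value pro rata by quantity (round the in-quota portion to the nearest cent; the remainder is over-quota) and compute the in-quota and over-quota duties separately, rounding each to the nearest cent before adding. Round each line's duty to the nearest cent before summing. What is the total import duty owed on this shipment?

£163,379.00

Line 1 (0201.65, Ulia, 1,333 units, £44,748.81):
Base rate for 0201.65 is 31.5%.
0201.65 has an FTA preferential rate, but origin Ulia is not Galoria; base rate stands.
Additional duty on 0201.65 from Ulia: +55.3%. Applied ad valorem rate: 31.5% + 55.3% = 86.8%.
Duty = £44,748.81 × 86.8% = £38,841.97.
Line 2 (4186.85, Galoria, 3,712 kg, £276,209.92):
Base rate for 4186.85 is 25%.
Origin Galoria is the FTA partner but 4186.85 is not on the preference list; base rate stands.
Duty = £276,209.92 × 25% = £69,052.48.
Line 3 (3105.34, Galoria, 2,133 kg, £451,470.78):
Code 3105.34 is under a tariff-rate quota (threshold 1,086 kg). In-quota: 1,086 kg at 1%; over-quota: 1,047 kg at 24%.
Pro-rata value split: in-quota = £451,470.78 × 1,086/2,133 = £229,862.76; over-quota = £451,470.78 − £229,862.76 = £221,608.02.
In-quota duty = £229,862.76 × 1% = £2,298.63. Over-quota duty = £221,608.02 × 24% = £53,185.92.
Line duty = £2,298.63 + £53,185.92 = £55,484.55.
Total = £38,841.97 + £69,052.48 + £55,484.55 = £163,379.00.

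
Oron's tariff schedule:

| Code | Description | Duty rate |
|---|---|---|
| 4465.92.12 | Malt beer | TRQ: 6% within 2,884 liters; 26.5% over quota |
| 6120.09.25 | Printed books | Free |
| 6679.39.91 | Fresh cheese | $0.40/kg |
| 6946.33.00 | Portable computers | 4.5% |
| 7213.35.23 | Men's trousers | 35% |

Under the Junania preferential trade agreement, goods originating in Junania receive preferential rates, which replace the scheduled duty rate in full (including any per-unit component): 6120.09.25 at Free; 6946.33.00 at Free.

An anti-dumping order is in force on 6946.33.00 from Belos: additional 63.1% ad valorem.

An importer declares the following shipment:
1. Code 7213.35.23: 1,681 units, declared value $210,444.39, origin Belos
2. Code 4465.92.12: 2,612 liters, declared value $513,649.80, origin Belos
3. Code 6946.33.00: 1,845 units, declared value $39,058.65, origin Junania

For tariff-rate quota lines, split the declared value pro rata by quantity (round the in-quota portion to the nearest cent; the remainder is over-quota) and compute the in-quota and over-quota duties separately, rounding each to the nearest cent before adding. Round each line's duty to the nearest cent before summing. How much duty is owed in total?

Line 1 (7213.35.23, Belos, 1,681 units, $210,444.39):
Base rate for 7213.35.23 is 35%.
Duty = $210,444.39 × 35% = $73,655.54.
Line 2 (4465.92.12, Belos, 2,612 liters, $513,649.80):
Code 4465.92.12 is under a tariff-rate quota (threshold 2,884 liters). Quantity 2,612 liters is within the quota, so the in-quota rate 6% applies to the full value.
Duty = $513,649.80 × 6% = $30,818.99.
Line 3 (6946.33.00, Junania, 1,845 units, $39,058.65):
Base rate for 6946.33.00 is 4.5%.
Origin Junania qualifies under the Oron–Junania agreement and 6946.33.00 is covered: preferential rate Free applies instead.
The additional-duty order on 6946.33.00 targets Belos, not Junania; it does not apply.
Duty = $39,058.65 × 0% = $0.00.
Total = $73,655.54 + $30,818.99 + $0.00 = $104,474.53.

$104,474.53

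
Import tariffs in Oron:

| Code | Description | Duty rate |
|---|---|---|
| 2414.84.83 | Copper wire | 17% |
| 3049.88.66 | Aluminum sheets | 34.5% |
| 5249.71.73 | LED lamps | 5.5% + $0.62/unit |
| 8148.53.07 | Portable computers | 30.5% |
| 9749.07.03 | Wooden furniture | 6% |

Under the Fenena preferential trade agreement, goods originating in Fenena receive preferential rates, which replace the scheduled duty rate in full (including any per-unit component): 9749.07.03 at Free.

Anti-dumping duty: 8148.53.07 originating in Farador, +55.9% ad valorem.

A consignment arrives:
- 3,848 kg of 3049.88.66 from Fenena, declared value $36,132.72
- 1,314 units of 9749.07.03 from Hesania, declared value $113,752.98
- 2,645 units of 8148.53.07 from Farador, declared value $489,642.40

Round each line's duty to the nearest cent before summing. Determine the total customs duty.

Line 1 (3049.88.66, Fenena, 3,848 kg, $36,132.72):
Base rate for 3049.88.66 is 34.5%.
Origin Fenena is the FTA partner but 3049.88.66 is not on the preference list; base rate stands.
Duty = $36,132.72 × 34.5% = $12,465.79.
Line 2 (9749.07.03, Hesania, 1,314 units, $113,752.98):
Base rate for 9749.07.03 is 6%.
9749.07.03 has an FTA preferential rate, but origin Hesania is not Fenena; base rate stands.
Duty = $113,752.98 × 6% = $6,825.18.
Line 3 (8148.53.07, Farador, 2,645 units, $489,642.40):
Base rate for 8148.53.07 is 30.5%.
Additional duty on 8148.53.07 from Farador: +55.9%. Applied ad valorem rate: 30.5% + 55.9% = 86.4%.
Duty = $489,642.40 × 86.4% = $423,051.03.
Total = $12,465.79 + $6,825.18 + $423,051.03 = $442,342.00.

$442,342.00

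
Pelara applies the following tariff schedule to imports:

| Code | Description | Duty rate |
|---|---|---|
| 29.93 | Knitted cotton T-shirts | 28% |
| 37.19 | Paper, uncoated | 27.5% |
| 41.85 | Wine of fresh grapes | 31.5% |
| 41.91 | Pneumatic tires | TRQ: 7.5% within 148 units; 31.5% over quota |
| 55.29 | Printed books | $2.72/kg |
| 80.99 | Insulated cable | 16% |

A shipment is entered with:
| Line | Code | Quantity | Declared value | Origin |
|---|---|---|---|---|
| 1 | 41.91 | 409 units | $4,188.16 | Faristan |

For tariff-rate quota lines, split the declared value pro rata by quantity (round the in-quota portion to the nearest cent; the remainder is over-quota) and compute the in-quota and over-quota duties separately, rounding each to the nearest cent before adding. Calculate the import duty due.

$955.54

Line 1 (41.91, Faristan, 409 units, $4,188.16):
Code 41.91 is under a tariff-rate quota (threshold 148 units). In-quota: 148 units at 7.5%; over-quota: 261 units at 31.5%.
Pro-rata value split: in-quota = $4,188.16 × 148/409 = $1,515.52; over-quota = $4,188.16 − $1,515.52 = $2,672.64.
In-quota duty = $1,515.52 × 7.5% = $113.66. Over-quota duty = $2,672.64 × 31.5% = $841.88.
Line duty = $113.66 + $841.88 = $955.54.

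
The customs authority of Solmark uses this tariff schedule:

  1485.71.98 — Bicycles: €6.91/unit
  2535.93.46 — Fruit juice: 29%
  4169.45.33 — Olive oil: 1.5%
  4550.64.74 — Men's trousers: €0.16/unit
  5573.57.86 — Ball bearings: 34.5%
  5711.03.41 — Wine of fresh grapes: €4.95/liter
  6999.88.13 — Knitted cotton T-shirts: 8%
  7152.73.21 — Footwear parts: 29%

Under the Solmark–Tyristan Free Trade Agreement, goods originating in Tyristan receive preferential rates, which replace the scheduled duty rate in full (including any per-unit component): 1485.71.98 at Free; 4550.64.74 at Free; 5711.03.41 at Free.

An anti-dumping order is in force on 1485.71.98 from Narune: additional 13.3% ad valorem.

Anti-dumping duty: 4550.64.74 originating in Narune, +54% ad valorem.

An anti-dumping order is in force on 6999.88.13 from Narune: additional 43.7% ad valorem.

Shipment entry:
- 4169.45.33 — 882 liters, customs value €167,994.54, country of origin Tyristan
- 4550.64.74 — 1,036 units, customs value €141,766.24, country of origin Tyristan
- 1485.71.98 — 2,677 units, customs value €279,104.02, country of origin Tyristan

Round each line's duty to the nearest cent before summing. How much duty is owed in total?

Line 1 (4169.45.33, Tyristan, 882 liters, €167,994.54):
Base rate for 4169.45.33 is 1.5%.
Origin Tyristan is the FTA partner but 4169.45.33 is not on the preference list; base rate stands.
Duty = €167,994.54 × 1.5% = €2,519.92.
Line 2 (4550.64.74, Tyristan, 1,036 units, €141,766.24):
Base rate for 4550.64.74 is €0.16/unit.
Origin Tyristan qualifies under the Solmark–Tyristan agreement and 4550.64.74 is covered: preferential rate Free applies instead.
The additional-duty order on 4550.64.74 targets Narune, not Tyristan; it does not apply.
Duty = €141,766.24 × 0% = €0.00.
Line 3 (1485.71.98, Tyristan, 2,677 units, €279,104.02):
Base rate for 1485.71.98 is €6.91/unit.
Origin Tyristan qualifies under the Solmark–Tyristan agreement and 1485.71.98 is covered: preferential rate Free applies instead.
The additional-duty order on 1485.71.98 targets Narune, not Tyristan; it does not apply.
Duty = €279,104.02 × 0% = €0.00.
Total = €2,519.92 + €0.00 + €0.00 = €2,519.92.

€2,519.92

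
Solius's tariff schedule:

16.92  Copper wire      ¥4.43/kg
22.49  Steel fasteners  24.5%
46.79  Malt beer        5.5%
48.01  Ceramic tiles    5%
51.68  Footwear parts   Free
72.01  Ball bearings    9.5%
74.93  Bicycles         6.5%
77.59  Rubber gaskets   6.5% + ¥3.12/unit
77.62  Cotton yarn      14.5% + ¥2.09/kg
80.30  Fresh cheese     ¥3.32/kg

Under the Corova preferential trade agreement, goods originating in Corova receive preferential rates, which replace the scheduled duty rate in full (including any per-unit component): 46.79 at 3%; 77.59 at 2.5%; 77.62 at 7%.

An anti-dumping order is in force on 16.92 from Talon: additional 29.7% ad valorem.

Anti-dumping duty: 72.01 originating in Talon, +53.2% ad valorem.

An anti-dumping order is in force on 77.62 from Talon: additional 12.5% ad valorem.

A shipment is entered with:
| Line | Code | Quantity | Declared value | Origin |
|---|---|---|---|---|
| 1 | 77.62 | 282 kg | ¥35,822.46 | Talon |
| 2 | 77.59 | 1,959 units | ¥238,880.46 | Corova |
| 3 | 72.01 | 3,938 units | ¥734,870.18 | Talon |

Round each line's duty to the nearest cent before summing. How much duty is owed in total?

¥476,997.05

Line 1 (77.62, Talon, 282 kg, ¥35,822.46):
Base rate for 77.62 is 14.5% + ¥2.09/kg.
77.62 has an FTA preferential rate, but origin Talon is not Corova; base rate stands.
Additional duty on 77.62 from Talon: +12.5%. Applied ad valorem rate: 14.5% + 12.5% = 27%.
Duty = ¥35,822.46 × 27% + 282 × ¥2.09 = ¥10,261.44.
Line 2 (77.59, Corova, 1,959 units, ¥238,880.46):
Base rate for 77.59 is 6.5% + ¥3.12/unit.
Origin Corova qualifies under the Solius–Corova agreement and 77.59 is covered: preferential rate 2.5% applies instead.
Duty = ¥238,880.46 × 2.5% = ¥5,972.01.
Line 3 (72.01, Talon, 3,938 units, ¥734,870.18):
Base rate for 72.01 is 9.5%.
Additional duty on 72.01 from Talon: +53.2%. Applied ad valorem rate: 9.5% + 53.2% = 62.7%.
Duty = ¥734,870.18 × 62.7% = ¥460,763.60.
Total = ¥10,261.44 + ¥5,972.01 + ¥460,763.60 = ¥476,997.05.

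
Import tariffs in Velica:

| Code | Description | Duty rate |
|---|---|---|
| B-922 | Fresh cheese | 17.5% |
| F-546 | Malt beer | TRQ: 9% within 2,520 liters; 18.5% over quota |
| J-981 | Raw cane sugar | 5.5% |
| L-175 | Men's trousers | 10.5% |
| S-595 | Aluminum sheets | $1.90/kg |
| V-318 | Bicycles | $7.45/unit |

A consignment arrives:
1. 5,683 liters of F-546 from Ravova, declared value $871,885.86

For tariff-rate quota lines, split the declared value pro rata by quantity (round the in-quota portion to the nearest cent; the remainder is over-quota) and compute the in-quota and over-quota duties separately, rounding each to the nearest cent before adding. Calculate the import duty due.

$124,570.14

Line 1 (F-546, Ravova, 5,683 liters, $871,885.86):
Code F-546 is under a tariff-rate quota (threshold 2,520 liters). In-quota: 2,520 liters at 9%; over-quota: 3,163 liters at 18.5%.
Pro-rata value split: in-quota = $871,885.86 × 2,520/5,683 = $386,618.40; over-quota = $871,885.86 − $386,618.40 = $485,267.46.
In-quota duty = $386,618.40 × 9% = $34,795.66. Over-quota duty = $485,267.46 × 18.5% = $89,774.48.
Line duty = $34,795.66 + $89,774.48 = $124,570.14.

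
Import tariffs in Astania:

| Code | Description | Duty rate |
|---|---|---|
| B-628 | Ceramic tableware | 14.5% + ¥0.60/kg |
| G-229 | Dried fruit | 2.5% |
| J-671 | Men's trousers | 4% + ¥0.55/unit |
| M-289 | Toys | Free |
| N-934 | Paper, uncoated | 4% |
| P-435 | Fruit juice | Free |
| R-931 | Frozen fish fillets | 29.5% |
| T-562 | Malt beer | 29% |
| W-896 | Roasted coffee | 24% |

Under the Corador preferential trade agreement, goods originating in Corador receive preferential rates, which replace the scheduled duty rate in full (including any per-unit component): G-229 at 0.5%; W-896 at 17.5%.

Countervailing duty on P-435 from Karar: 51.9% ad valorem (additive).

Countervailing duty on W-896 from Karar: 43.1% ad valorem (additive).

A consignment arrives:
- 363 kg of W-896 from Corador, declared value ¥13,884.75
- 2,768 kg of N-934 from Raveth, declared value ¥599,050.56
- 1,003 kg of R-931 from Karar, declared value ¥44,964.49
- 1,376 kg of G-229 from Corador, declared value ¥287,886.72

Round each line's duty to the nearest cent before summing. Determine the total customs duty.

Line 1 (W-896, Corador, 363 kg, ¥13,884.75):
Base rate for W-896 is 24%.
Origin Corador qualifies under the Astania–Corador agreement and W-896 is covered: preferential rate 17.5% applies instead.
The additional-duty order on W-896 targets Karar, not Corador; it does not apply.
Duty = ¥13,884.75 × 17.5% = ¥2,429.83.
Line 2 (N-934, Raveth, 2,768 kg, ¥599,050.56):
Base rate for N-934 is 4%.
Duty = ¥599,050.56 × 4% = ¥23,962.02.
Line 3 (R-931, Karar, 1,003 kg, ¥44,964.49):
Base rate for R-931 is 29.5%.
Duty = ¥44,964.49 × 29.5% = ¥13,264.52.
Line 4 (G-229, Corador, 1,376 kg, ¥287,886.72):
Base rate for G-229 is 2.5%.
Origin Corador qualifies under the Astania–Corador agreement and G-229 is covered: preferential rate 0.5% applies instead.
Duty = ¥287,886.72 × 0.5% = ¥1,439.43.
Total = ¥2,429.83 + ¥23,962.02 + ¥13,264.52 + ¥1,439.43 = ¥41,095.80.

¥41,095.80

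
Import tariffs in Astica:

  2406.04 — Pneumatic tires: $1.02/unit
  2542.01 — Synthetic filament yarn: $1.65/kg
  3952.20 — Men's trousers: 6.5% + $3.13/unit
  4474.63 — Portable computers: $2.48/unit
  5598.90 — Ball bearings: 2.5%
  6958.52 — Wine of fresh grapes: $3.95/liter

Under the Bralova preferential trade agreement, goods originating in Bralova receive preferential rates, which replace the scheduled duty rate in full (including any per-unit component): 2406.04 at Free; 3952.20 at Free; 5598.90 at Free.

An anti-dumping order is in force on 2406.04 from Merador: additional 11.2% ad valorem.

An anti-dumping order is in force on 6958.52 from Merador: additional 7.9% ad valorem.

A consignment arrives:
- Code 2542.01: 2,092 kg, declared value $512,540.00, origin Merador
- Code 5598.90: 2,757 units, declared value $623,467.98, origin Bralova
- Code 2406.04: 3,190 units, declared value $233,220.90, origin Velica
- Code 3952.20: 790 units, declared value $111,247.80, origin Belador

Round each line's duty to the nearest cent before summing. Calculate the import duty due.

$16,409.41

Line 1 (2542.01, Merador, 2,092 kg, $512,540.00):
Base rate for 2542.01 is $1.65/kg.
Duty = 2,092 × $1.65 = $3,451.80.
Line 2 (5598.90, Bralova, 2,757 units, $623,467.98):
Base rate for 5598.90 is 2.5%.
Origin Bralova qualifies under the Astica–Bralova agreement and 5598.90 is covered: preferential rate Free applies instead.
Duty = $623,467.98 × 0% = $0.00.
Line 3 (2406.04, Velica, 3,190 units, $233,220.90):
Base rate for 2406.04 is $1.02/unit.
2406.04 has an FTA preferential rate, but origin Velica is not Bralova; base rate stands.
The additional-duty order on 2406.04 targets Merador, not Velica; it does not apply.
Duty = 3,190 × $1.02 = $3,253.80.
Line 4 (3952.20, Belador, 790 units, $111,247.80):
Base rate for 3952.20 is 6.5% + $3.13/unit.
3952.20 has an FTA preferential rate, but origin Belador is not Bralova; base rate stands.
Duty = $111,247.80 × 6.5% + 790 × $3.13 = $9,703.81.
Total = $3,451.80 + $0.00 + $3,253.80 + $9,703.81 = $16,409.41.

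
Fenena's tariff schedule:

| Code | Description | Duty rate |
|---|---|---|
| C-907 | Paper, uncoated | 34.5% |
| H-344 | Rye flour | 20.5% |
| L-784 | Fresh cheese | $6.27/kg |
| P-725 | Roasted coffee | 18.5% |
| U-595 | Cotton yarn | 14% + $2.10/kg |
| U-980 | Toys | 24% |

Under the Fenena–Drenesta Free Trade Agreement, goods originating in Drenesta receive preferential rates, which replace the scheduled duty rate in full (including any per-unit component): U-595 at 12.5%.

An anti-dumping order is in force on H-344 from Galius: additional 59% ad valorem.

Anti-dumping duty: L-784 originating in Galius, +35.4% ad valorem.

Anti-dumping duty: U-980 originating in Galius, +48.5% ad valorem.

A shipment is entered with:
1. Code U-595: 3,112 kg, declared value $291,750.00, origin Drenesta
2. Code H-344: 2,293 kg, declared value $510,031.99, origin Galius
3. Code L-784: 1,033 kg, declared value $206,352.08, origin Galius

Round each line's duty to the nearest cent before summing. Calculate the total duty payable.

$521,469.73

Line 1 (U-595, Drenesta, 3,112 kg, $291,750.00):
Base rate for U-595 is 14% + $2.10/kg.
Origin Drenesta qualifies under the Fenena–Drenesta agreement and U-595 is covered: preferential rate 12.5% applies instead.
Duty = $291,750.00 × 12.5% = $36,468.75.
Line 2 (H-344, Galius, 2,293 kg, $510,031.99):
Base rate for H-344 is 20.5%.
Additional duty on H-344 from Galius: +59%. Applied ad valorem rate: 20.5% + 59% = 79.5%.
Duty = $510,031.99 × 79.5% = $405,475.43.
Line 3 (L-784, Galius, 1,033 kg, $206,352.08):
Base rate for L-784 is $6.27/kg.
Additional duty on L-784 from Galius: +35.4% ad valorem. Applied ad valorem rate = 35.4%.
Duty = $206,352.08 × 35.4% + 1,033 × $6.27 = $79,525.55.
Total = $36,468.75 + $405,475.43 + $79,525.55 = $521,469.73.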